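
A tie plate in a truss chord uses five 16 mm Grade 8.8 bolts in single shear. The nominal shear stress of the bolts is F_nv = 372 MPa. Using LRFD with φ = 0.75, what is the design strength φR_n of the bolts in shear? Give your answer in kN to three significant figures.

A_b = π × 16² / 4 = 201.1 mm².
R_n = F_nv · A_b · n · n_s = 372 × 201.1 × 5 × 1 / 1000 = 374 kN.
Design strength φR_n = 0.75 × 374 = 280 kN.

280 kN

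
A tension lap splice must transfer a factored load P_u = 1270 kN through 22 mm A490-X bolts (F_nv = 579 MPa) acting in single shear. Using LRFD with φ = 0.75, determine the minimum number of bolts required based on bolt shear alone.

8 bolts

A_b = π·22²/4 = 380.1 mm².
Per-bolt design strength φR_n = 0.75 × 579 × 380.1 × 1 / 1000 = 165.1 kN.
n ≥ 1270 / 165.1 = 7.694 → use 8 bolts.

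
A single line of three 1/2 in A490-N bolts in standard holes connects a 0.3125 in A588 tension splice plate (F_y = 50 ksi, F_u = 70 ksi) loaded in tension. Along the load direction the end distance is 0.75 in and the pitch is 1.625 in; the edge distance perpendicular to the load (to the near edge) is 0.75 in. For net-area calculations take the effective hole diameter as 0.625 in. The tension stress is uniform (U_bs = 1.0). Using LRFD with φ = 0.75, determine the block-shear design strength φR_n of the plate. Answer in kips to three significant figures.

Shear plane L_v = 0.75 + 2·1.625 = 4 in; A_gv = 4 × 0.3125 = 1.25 in².
A_nv = (4 − 2.5·0.625) × 0.3125 = 0.7617 in².
A_nt = (0.75 − 0.5·0.625) × 0.3125 = 0.1367 in².
0.6 F_u A_nv = 31.99 kips; 0.6 F_y A_gv = 37.5 kips → shear rupture governs the shear term.
R_n = 31.99 + 1.0 × 70 × 0.1367 = 41.56 kips.
Design strength φR_n = 0.75 × 41.56 = 31.2 kips.

31.2 kips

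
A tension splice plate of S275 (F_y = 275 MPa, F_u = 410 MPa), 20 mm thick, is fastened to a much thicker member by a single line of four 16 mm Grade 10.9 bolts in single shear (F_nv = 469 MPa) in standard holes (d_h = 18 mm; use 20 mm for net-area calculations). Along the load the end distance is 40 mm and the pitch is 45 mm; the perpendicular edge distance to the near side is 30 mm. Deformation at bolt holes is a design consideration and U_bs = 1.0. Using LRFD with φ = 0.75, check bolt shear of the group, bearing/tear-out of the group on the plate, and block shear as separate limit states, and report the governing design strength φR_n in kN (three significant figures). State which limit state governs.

283 kN (bolt shear governs)

Bolt shear: A_b = π·16²/4 = 201.1 mm²; R_n = 469 × 201.1 × 4 × 1 / 1000 = 377.2 kN → 0.75 × 377.2 = 283 kN.
Bearing: edge l_c = 31, r_n = 305 kN; interior l_c = 27, r_n = 265.7 kN; R_n = 305 + 3·265.7 = 1102 kN → 827 kN.
Block shear: A_gv = 3500, A_nv = 2100, A_nt = 400 mm²; R_n = min(0.6F_uA_nv, 0.6F_yA_gv) + U_bs·F_u·A_nt = 680.6 kN → 510 kN.
Bolt shear governs: 283 kN.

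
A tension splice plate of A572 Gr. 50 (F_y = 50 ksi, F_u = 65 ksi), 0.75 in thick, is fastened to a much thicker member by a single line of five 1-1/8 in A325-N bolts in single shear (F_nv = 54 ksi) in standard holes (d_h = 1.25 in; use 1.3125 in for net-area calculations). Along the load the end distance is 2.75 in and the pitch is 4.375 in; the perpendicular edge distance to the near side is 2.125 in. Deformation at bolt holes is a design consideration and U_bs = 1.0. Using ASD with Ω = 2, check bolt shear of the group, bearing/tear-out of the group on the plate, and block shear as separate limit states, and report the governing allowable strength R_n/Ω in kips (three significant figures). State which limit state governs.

Bolt shear: A_b = π·1.125²/4 = 0.994 in²; R_n = 54 × 0.994 × 5 × 1 = 268.4 kips → 268.4 / 2 = 134 kips.
Bearing: edge l_c = 2.125, r_n = 124.3 kips; interior l_c = 3.125, r_n = 131.6 kips; R_n = 124.3 + 4·131.6 = 650.8 kips → 325 kips.
Block shear: A_gv = 15.19, A_nv = 10.76, A_nt = 1.102 in²; R_n = min(0.6F_uA_nv, 0.6F_yA_gv) + U_bs·F_u·A_nt = 491.2 kips → 246 kips.
Bolt shear governs: 134 kips.

134 kips (bolt shear governs)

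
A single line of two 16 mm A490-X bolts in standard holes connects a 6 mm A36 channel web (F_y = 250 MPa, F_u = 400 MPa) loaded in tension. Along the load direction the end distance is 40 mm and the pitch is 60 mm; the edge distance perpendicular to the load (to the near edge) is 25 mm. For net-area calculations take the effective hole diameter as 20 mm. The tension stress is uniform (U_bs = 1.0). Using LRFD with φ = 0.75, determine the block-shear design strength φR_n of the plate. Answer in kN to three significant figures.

94.5 kN

Shear plane L_v = 40 + 1·60 = 100 mm; A_gv = 100 × 6 = 600 mm².
A_nv = (100 − 1.5·20) × 6 = 420 mm².
A_nt = (25 − 0.5·20) × 6 = 90 mm².
0.6 F_u A_nv = 100.8 kN; 0.6 F_y A_gv = 90 kN → shear yielding governs the shear term.
R_n = 90 + 1.0 × 400 × 90 / 1000 = 126 kN.
Design strength φR_n = 0.75 × 126 = 94.5 kN.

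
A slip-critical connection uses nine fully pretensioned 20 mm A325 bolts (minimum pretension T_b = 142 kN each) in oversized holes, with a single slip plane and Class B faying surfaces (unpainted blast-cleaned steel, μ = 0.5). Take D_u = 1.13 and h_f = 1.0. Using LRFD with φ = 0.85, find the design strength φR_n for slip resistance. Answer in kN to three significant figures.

614 kN

R_n = μ · D_u · h_f · T_b · n_s · n_b = 0.5 × 1.13 × 1.0 × 142 × 1 × 9 = 722.1 kN.
Design strength φR_n = 0.85 × 722.1 = 614 kN.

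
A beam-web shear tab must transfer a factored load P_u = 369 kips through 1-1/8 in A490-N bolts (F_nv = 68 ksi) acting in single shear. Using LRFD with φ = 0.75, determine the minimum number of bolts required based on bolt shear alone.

A_b = π·1.125²/4 = 0.994 in².
Per-bolt design strength φR_n = 0.75 × 68 × 0.994 × 1 = 50.69 kips.
n ≥ 369 / 50.69 = 7.279 → use 8 bolts.

8 bolts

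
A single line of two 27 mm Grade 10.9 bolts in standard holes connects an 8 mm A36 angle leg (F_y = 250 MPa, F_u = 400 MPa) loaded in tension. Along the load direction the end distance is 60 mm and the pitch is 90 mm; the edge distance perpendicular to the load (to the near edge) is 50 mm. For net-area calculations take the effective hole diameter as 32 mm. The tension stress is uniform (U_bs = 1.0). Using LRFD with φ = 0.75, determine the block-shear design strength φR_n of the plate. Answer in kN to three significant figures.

217 kN

Shear plane L_v = 60 + 1·90 = 150 mm; A_gv = 150 × 8 = 1200 mm².
A_nv = (150 − 1.5·32) × 8 = 816 mm².
A_nt = (50 − 0.5·32) × 8 = 272 mm².
0.6 F_u A_nv = 195.8 kN; 0.6 F_y A_gv = 180 kN → shear yielding governs the shear term.
R_n = 180 + 1.0 × 400 × 272 / 1000 = 288.8 kN.
Design strength φR_n = 0.75 × 288.8 = 217 kN.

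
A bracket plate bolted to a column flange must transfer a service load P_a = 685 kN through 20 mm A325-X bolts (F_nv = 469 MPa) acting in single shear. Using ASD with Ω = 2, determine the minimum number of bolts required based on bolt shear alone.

A_b = π·20²/4 = 314.2 mm².
Per-bolt allowable strength R_n/Ω = 469 × 314.2 × 1 / 1000 / 2 = 73.67 kN.
n ≥ 685 / 73.67 = 9.298 → use 10 bolts.

10 bolts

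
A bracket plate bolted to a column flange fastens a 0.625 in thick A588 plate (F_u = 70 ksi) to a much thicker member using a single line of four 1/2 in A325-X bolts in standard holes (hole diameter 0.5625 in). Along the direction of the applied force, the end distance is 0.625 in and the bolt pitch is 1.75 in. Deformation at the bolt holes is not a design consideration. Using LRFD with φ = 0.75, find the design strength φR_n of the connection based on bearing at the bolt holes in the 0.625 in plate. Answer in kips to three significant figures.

165 kips

Per bolt r_n = 1.5 l_c t F_u ≤ 3.0 d t F_u; upper limit = 3.0 × 0.5 × 0.625 × 70 = 65.62 kips.
Edge bolt: l_c = 0.625 − 0.5625/2 = 0.3438 in → 1.5 × 0.3438 × 0.625 × 70 = 22.56 → r_n = 22.56 kips.
Interior bolts: l_c = 1.75 − 0.5625 = 1.188 in → 1.5 × 1.188 × 0.625 × 70 = 77.93 → r_n = 65.62 kips.
R_n = 1 × 22.56 + 3 × 65.62 = 219.4 kips.
Design strength φR_n = 0.75 × 219.4 = 165 kips.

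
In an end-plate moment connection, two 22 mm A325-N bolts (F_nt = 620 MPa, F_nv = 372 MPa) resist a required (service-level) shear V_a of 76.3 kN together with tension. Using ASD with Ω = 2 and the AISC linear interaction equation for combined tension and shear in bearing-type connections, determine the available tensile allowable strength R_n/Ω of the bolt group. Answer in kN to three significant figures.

A_b = π·22²/4 = 380.1 mm²; f_rv = 76.3 × 1000 / (2 × 380.1) = 100.4 MPa.
F'_nt = 1.3 F_nt − (Ω F_nt / F_nv) f_rv = 1.3·620 − (2·620/372)·100.4 = 471.5 MPa, capped at F_nt → F'_nt = 471.5 MPa.
R_n = F'_nt · A_b · n = 471.5 × 380.1 × 2 / 1000 = 358.4 kN.
Allowable strength R_n/Ω = 358.4 / 2 = 179 kN.

179 kN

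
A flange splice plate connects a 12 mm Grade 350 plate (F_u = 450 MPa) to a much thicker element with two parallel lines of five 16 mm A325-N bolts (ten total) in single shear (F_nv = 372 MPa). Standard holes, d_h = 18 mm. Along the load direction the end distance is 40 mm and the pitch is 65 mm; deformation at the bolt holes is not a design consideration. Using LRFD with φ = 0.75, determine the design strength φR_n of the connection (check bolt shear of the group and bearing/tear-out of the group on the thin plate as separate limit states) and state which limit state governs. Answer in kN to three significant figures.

Bolt shear: A_b = π·16²/4 = 201.1 mm²; R_n = 372 × 201.1 × 10 × 1 / 1000 = 748 kN → 0.75 × 748 = 561 kN.
Bearing (1.5 l_c t F_u ≤ 3.0 d t F_u): upper limit = 3.0·16·12·450 / 1000 = 259.2 kN.
  Edge l_c = 40 − 18/2 = 31 → r_n = 251.1 kN; interior l_c = 65 − 18 = 47 → r_n = 259.2 kN.
  R_n,bearing = 2·251.1 + 8·259.2 = 2576 kN → 0.75 × 2576 = 1930 kN.
Bolt shear governs: 561 kN.

561 kN (bolt shear governs)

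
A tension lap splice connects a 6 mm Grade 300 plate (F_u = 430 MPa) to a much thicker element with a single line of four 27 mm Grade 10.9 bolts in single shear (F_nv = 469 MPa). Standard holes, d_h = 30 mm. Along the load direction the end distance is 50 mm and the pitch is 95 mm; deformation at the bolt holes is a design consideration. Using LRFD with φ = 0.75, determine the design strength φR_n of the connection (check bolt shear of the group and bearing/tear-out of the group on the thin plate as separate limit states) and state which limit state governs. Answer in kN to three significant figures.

Bolt shear: A_b = π·27²/4 = 572.6 mm²; R_n = 469 × 572.6 × 4 × 1 / 1000 = 1074 kN → 0.75 × 1074 = 806 kN.
Bearing (1.2 l_c t F_u ≤ 2.4 d t F_u): upper limit = 2.4·27·6·430 / 1000 = 167.2 kN.
  Edge l_c = 50 − 30/2 = 35 → r_n = 108.4 kN; interior l_c = 95 − 30 = 65 → r_n = 167.2 kN.
  R_n,bearing = 1·108.4 + 3·167.2 = 609.9 kN → 0.75 × 609.9 = 457 kN.
Bearing governs: 457 kN.

457 kN (bearing governs)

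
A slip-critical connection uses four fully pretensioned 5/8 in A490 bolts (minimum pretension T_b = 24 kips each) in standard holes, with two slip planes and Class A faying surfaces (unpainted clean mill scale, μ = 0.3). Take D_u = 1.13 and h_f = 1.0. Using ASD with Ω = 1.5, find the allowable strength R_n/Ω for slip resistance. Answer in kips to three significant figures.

R_n = μ · D_u · h_f · T_b · n_s · n_b = 0.3 × 1.13 × 1.0 × 24 × 2 × 4 = 65.09 kips.
Allowable strength R_n/Ω = 65.09 / 1.5 = 43.4 kips.

43.4 kips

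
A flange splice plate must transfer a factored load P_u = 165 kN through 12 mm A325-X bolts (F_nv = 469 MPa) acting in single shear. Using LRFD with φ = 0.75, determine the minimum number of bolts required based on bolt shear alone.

5 bolts

A_b = π·12²/4 = 113.1 mm².
Per-bolt design strength φR_n = 0.75 × 469 × 113.1 × 1 / 1000 = 39.78 kN.
n ≥ 165 / 39.78 = 4.148 → use 5 bolts.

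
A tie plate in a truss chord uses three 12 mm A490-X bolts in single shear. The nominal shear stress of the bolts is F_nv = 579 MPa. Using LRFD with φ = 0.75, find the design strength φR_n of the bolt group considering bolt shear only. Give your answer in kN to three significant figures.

A_b = π × 12² / 4 = 113.1 mm².
R_n = F_nv · A_b · n · n_s = 579 × 113.1 × 3 × 1 / 1000 = 196.5 kN.
Design strength φR_n = 0.75 × 196.5 = 147 kN.

147 kN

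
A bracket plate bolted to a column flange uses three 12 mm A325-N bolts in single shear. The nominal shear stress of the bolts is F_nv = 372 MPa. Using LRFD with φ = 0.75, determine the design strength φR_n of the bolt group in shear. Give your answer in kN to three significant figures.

A_b = π × 12² / 4 = 113.1 mm².
R_n = F_nv · A_b · n · n_s = 372 × 113.1 × 3 × 1 / 1000 = 126.2 kN.
Design strength φR_n = 0.75 × 126.2 = 94.7 kN.

94.7 kN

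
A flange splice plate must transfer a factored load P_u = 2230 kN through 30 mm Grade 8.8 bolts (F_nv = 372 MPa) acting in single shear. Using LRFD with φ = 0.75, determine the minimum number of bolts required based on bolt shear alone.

12 bolts

A_b = π·30²/4 = 706.9 mm².
Per-bolt design strength φR_n = 0.75 × 372 × 706.9 × 1 / 1000 = 197.2 kN.
n ≥ 2230 / 197.2 = 11.31 → use 12 bolts.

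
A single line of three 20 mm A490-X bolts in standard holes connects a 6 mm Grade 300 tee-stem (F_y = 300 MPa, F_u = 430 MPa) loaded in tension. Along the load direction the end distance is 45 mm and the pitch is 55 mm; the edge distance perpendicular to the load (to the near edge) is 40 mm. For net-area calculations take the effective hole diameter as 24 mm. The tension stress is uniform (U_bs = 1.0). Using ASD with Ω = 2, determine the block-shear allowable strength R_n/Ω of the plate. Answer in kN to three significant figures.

Shear plane L_v = 45 + 2·55 = 155 mm; A_gv = 155 × 6 = 930 mm².
A_nv = (155 − 2.5·24) × 6 = 570 mm².
A_nt = (40 − 0.5·24) × 6 = 168 mm².
0.6 F_u A_nv = 147.1 kN; 0.6 F_y A_gv = 167.4 kN → shear rupture governs the shear term.
R_n = 147.1 + 1.0 × 430 × 168 / 1000 = 219.3 kN.
Allowable strength R_n/Ω = 219.3 / 2 = 110 kN.

110 kN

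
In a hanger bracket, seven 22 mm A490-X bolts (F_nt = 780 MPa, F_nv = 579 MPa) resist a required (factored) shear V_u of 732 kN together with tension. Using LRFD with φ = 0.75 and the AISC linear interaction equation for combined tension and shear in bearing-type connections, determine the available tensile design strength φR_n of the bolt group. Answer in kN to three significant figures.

1040 kN

A_b = π·22²/4 = 380.1 mm²; f_rv = 732 × 1000 / (7 × 380.1) = 275.1 MPa.
F'_nt = 1.3 F_nt − (F_nt / φF_nv) f_rv = 1.3·780 − (780/(0.75·579))·275.1 = 519.9 MPa, capped at F_nt → F'_nt = 519.9 MPa.
R_n = F'_nt · A_b · n = 519.9 × 380.1 × 7 / 1000 = 1383 kN.
Design strength φR_n = 0.75 × 1383 = 1040 kN.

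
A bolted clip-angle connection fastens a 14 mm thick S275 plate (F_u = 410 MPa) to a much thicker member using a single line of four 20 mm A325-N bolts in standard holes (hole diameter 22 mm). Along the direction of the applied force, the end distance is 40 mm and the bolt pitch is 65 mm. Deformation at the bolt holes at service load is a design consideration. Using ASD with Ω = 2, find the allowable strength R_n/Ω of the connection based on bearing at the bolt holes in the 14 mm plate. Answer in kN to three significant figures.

Per bolt r_n = 1.2 l_c t F_u ≤ 2.4 d t F_u; upper limit = 2.4 × 20 × 14 × 410 / 1000 = 275.5 kN.
Edge bolt: l_c = 40 − 22/2 = 29 mm → 1.2 × 29 × 14 × 410 / 1000 = 199.8 → r_n = 199.8 kN.
Interior bolts: l_c = 65 − 22 = 43 mm → 1.2 × 43 × 14 × 410 / 1000 = 296.2 → r_n = 275.5 kN.
R_n = 1 × 199.8 + 3 × 275.5 = 1026 kN.
Allowable strength R_n/Ω = 1026 / 2 = 513 kN.

513 kN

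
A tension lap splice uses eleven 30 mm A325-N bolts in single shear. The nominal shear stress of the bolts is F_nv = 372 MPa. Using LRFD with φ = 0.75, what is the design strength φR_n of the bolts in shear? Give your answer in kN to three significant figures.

2170 kN

A_b = π × 30² / 4 = 706.9 mm².
R_n = F_nv · A_b · n · n_s = 372 × 706.9 × 11 × 1 / 1000 = 2892 kN.
Design strength φR_n = 0.75 × 2892 = 2170 kN.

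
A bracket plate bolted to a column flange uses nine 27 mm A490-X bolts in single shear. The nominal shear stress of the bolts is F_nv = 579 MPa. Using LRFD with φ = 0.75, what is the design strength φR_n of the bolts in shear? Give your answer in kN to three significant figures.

2240 kN

A_b = π × 27² / 4 = 572.6 mm².
R_n = F_nv · A_b · n · n_s = 579 × 572.6 × 9 × 1 / 1000 = 2984 kN.
Design strength φR_n = 0.75 × 2984 = 2240 kN.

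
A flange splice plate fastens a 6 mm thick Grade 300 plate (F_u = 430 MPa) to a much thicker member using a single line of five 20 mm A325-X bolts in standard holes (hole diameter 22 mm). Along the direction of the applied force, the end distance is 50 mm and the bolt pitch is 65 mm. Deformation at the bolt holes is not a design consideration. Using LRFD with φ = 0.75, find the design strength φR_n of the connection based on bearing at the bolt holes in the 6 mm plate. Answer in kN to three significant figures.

578 kN

Per bolt r_n = 1.5 l_c t F_u ≤ 3.0 d t F_u; upper limit = 3.0 × 20 × 6 × 430 / 1000 = 154.8 kN.
Edge bolt: l_c = 50 − 22/2 = 39 mm → 1.5 × 39 × 6 × 430 / 1000 = 150.9 → r_n = 150.9 kN.
Interior bolts: l_c = 65 − 22 = 43 mm → 1.5 × 43 × 6 × 430 / 1000 = 166.4 → r_n = 154.8 kN.
R_n = 1 × 150.9 + 4 × 154.8 = 770.1 kN.
Design strength φR_n = 0.75 × 770.1 = 578 kN.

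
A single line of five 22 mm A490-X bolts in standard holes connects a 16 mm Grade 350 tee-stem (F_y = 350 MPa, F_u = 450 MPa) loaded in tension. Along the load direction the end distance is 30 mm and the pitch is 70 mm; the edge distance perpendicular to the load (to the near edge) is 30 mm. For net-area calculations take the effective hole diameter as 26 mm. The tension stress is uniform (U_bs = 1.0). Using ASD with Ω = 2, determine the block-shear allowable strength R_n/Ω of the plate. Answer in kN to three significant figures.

478 kN

Shear plane L_v = 30 + 4·70 = 310 mm; A_gv = 310 × 16 = 4960 mm².
A_nv = (310 − 4.5·26) × 16 = 3088 mm².
A_nt = (30 − 0.5·26) × 16 = 272 mm².
0.6 F_u A_nv = 833.8 kN; 0.6 F_y A_gv = 1042 kN → shear rupture governs the shear term.
R_n = 833.8 + 1.0 × 450 × 272 / 1000 = 956.2 kN.
Allowable strength R_n/Ω = 956.2 / 2 = 478 kN.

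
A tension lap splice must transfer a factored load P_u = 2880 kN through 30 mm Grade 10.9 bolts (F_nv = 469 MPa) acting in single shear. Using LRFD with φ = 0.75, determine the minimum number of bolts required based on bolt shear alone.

A_b = π·30²/4 = 706.9 mm².
Per-bolt design strength φR_n = 0.75 × 469 × 706.9 × 1 / 1000 = 248.6 kN.
n ≥ 2880 / 248.6 = 11.58 → use 12 bolts.

12 bolts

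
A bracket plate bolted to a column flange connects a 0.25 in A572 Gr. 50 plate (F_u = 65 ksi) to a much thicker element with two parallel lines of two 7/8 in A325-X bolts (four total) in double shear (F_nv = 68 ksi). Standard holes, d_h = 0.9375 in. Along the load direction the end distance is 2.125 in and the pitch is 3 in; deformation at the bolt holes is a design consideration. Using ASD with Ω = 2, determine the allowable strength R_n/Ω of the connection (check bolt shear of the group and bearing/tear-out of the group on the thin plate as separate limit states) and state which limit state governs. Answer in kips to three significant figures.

Bolt shear: A_b = π·0.875²/4 = 0.6013 in²; R_n = 68 × 0.6013 × 4 × 2 = 327.1 kips → 327.1 / 2 = 164 kips.
Bearing (1.2 l_c t F_u ≤ 2.4 d t F_u): upper limit = 2.4·0.875·0.25·65 = 34.12 kips.
  Edge l_c = 2.125 − 0.9375/2 = 1.656 → r_n = 32.3 kips; interior l_c = 3 − 0.9375 = 2.062 → r_n = 34.12 kips.
  R_n,bearing = 2·32.3 + 2·34.12 = 132.8 kips → 132.8 / 2 = 66.4 kips.
Bearing governs: 66.4 kips.

66.4 kips (bearing governs)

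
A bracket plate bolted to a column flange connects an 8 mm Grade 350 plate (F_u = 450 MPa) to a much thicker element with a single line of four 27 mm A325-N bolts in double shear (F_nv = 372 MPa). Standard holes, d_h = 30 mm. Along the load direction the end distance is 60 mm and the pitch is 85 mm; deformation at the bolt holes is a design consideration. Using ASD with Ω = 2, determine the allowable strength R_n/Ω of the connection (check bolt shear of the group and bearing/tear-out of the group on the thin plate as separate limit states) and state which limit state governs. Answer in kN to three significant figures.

447 kN (bearing governs)

Bolt shear: A_b = π·27²/4 = 572.6 mm²; R_n = 372 × 572.6 × 4 × 2 / 1000 = 1704 kN → 1704 / 2 = 852 kN.
Bearing (1.2 l_c t F_u ≤ 2.4 d t F_u): upper limit = 2.4·27·8·450 / 1000 = 233.3 kN.
  Edge l_c = 60 − 30/2 = 45 → r_n = 194.4 kN; interior l_c = 85 − 30 = 55 → r_n = 233.3 kN.
  R_n,bearing = 1·194.4 + 3·233.3 = 894.2 kN → 894.2 / 2 = 447 kN.
Bearing governs: 447 kN.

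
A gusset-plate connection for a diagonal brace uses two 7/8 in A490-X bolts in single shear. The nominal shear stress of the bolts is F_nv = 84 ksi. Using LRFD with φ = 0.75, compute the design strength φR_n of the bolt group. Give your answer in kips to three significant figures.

A_b = π × 0.875² / 4 = 0.6013 in².
R_n = F_nv · A_b · n · n_s = 84 × 0.6013 × 2 × 1 = 101 kips.
Design strength φR_n = 0.75 × 101 = 75.8 kips.

75.8 kips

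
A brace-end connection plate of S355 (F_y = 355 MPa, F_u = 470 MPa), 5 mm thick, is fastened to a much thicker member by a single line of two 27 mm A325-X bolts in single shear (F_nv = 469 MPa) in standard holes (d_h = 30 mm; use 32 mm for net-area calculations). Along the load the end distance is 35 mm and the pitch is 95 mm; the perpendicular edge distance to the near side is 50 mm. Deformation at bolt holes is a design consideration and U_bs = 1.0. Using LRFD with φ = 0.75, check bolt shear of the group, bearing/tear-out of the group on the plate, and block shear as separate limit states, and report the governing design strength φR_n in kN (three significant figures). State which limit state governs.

Bolt shear: A_b = π·27²/4 = 572.6 mm²; R_n = 469 × 572.6 × 2 × 1 / 1000 = 537.1 kN → 0.75 × 537.1 = 403 kN.
Bearing: edge l_c = 20, r_n = 56.4 kN; interior l_c = 65, r_n = 152.3 kN; R_n = 56.4 + 1·152.3 = 208.7 kN → 157 kN.
Block shear: A_gv = 650, A_nv = 410, A_nt = 170 mm²; R_n = min(0.6F_uA_nv, 0.6F_yA_gv) + U_bs·F_u·A_nt = 195.5 kN → 147 kN.
Block shear governs: 147 kN.

147 kN (block shear governs)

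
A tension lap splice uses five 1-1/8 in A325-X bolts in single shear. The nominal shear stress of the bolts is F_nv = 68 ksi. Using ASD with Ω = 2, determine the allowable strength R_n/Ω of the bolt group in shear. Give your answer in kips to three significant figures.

A_b = π × 1.125² / 4 = 0.994 in².
R_n = F_nv · A_b · n · n_s = 68 × 0.994 × 5 × 1 = 338 kips.
Allowable strength R_n/Ω = 338 / 2 = 169 kips.

169 kips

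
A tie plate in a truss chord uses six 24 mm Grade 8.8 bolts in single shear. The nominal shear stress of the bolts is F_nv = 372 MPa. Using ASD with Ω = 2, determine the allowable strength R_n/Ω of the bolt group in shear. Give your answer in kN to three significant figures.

505 kN

A_b = π × 24² / 4 = 452.4 mm².
R_n = F_nv · A_b · n · n_s = 372 × 452.4 × 6 × 1 / 1000 = 1010 kN.
Allowable strength R_n/Ω = 1010 / 2 = 505 kN.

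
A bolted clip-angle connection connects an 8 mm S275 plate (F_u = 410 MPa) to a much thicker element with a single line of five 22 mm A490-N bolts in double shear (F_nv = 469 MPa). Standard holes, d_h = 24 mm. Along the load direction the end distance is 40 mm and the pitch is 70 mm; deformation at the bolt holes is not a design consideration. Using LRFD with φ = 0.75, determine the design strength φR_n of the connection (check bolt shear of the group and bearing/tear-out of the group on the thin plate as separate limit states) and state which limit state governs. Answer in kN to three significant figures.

Bolt shear: A_b = π·22²/4 = 380.1 mm²; R_n = 469 × 380.1 × 5 × 2 / 1000 = 1783 kN → 0.75 × 1783 = 1340 kN.
Bearing (1.5 l_c t F_u ≤ 3.0 d t F_u): upper limit = 3.0·22·8·410 / 1000 = 216.5 kN.
  Edge l_c = 40 − 24/2 = 28 → r_n = 137.8 kN; interior l_c = 70 − 24 = 46 → r_n = 216.5 kN.
  R_n,bearing = 1·137.8 + 4·216.5 = 1004 kN → 0.75 × 1004 = 753 kN.
Bearing governs: 753 kN.

753 kN (bearing governs)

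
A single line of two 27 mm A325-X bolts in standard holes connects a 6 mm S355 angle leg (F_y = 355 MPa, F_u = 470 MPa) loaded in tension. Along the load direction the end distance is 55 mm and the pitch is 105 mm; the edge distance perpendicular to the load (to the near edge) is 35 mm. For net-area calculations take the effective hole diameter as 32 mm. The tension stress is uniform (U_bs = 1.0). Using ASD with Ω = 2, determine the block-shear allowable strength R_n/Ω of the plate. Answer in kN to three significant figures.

122 kN

Shear plane L_v = 55 + 1·105 = 160 mm; A_gv = 160 × 6 = 960 mm².
A_nv = (160 − 1.5·32) × 6 = 672 mm².
A_nt = (35 − 0.5·32) × 6 = 114 mm².
0.6 F_u A_nv = 189.5 kN; 0.6 F_y A_gv = 204.5 kN → shear rupture governs the shear term.
R_n = 189.5 + 1.0 × 470 × 114 / 1000 = 243.1 kN.
Allowable strength R_n/Ω = 243.1 / 2 = 122 kN.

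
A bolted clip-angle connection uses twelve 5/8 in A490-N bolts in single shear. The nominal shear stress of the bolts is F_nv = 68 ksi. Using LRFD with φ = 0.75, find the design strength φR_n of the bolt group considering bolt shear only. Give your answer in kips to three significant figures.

A_b = π × 0.625² / 4 = 0.3068 in².
R_n = F_nv · A_b · n · n_s = 68 × 0.3068 × 12 × 1 = 250.3 kips.
Design strength φR_n = 0.75 × 250.3 = 188 kips.

188 kips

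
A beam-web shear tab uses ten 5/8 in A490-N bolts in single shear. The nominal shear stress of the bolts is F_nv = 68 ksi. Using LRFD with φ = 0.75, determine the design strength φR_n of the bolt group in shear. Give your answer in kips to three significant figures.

156 kips

A_b = π × 0.625² / 4 = 0.3068 in².
R_n = F_nv · A_b · n · n_s = 68 × 0.3068 × 10 × 1 = 208.6 kips.
Design strength φR_n = 0.75 × 208.6 = 156 kips.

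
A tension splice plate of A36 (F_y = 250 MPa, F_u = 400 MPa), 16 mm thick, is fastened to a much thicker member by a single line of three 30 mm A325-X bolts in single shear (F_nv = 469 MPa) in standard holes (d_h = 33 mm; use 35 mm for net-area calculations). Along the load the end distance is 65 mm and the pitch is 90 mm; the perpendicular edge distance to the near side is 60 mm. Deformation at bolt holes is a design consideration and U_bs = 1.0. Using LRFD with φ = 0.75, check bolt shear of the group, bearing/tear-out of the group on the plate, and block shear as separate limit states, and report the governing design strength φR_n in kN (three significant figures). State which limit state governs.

645 kN (block shear governs)

Bolt shear: A_b = π·30²/4 = 706.9 mm²; R_n = 469 × 706.9 × 3 × 1 / 1000 = 994.5 kN → 0.75 × 994.5 = 746 kN.
Bearing: edge l_c = 48.5, r_n = 372.5 kN; interior l_c = 57, r_n = 437.8 kN; R_n = 372.5 + 2·437.8 = 1248 kN → 936 kN.
Block shear: A_gv = 3920, A_nv = 2520, A_nt = 680 mm²; R_n = min(0.6F_uA_nv, 0.6F_yA_gv) + U_bs·F_u·A_nt = 860 kN → 645 kN.
Block shear governs: 645 kN.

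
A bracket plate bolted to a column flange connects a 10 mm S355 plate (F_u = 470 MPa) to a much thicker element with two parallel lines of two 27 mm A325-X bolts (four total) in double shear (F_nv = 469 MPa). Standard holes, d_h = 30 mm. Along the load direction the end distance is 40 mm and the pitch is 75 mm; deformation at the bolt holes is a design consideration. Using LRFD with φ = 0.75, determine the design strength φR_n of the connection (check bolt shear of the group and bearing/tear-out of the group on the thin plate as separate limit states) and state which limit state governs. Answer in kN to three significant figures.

592 kN (bearing governs)

Bolt shear: A_b = π·27²/4 = 572.6 mm²; R_n = 469 × 572.6 × 4 × 2 / 1000 = 2148 kN → 0.75 × 2148 = 1610 kN.
Bearing (1.2 l_c t F_u ≤ 2.4 d t F_u): upper limit = 2.4·27·10·470 / 1000 = 304.6 kN.
  Edge l_c = 40 − 30/2 = 25 → r_n = 141 kN; interior l_c = 75 − 30 = 45 → r_n = 253.8 kN.
  R_n,bearing = 2·141 + 2·253.8 = 789.6 kN → 0.75 × 789.6 = 592 kN.
Bearing governs: 592 kN.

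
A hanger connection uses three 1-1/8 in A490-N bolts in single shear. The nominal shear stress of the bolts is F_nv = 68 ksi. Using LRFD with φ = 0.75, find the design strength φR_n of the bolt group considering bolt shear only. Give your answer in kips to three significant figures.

A_b = π × 1.125² / 4 = 0.994 in².
R_n = F_nv · A_b · n · n_s = 68 × 0.994 × 3 × 1 = 202.8 kips.
Design strength φR_n = 0.75 × 202.8 = 152 kips.

152 kips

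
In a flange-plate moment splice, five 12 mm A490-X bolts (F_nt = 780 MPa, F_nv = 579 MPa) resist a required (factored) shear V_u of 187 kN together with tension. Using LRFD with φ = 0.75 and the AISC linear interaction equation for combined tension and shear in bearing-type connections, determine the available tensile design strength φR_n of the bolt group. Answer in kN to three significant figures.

A_b = π·12²/4 = 113.1 mm²; f_rv = 187 × 1000 / (5 × 113.1) = 330.7 MPa.
F'_nt = 1.3 F_nt − (F_nt / φF_nv) f_rv = 1.3·780 − (780/(0.75·579))·330.7 = 420 MPa, capped at F_nt → F'_nt = 420 MPa.
R_n = F'_nt · A_b · n = 420 × 113.1 × 5 / 1000 = 237.5 kN.
Design strength φR_n = 0.75 × 237.5 = 178 kN.

178 kN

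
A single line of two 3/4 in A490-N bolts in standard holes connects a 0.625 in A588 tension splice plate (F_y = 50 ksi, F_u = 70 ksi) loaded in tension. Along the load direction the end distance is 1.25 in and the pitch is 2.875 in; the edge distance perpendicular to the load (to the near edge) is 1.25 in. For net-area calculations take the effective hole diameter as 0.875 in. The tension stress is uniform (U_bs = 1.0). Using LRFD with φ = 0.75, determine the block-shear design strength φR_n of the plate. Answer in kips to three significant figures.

82 kips

Shear plane L_v = 1.25 + 1·2.875 = 4.125 in; A_gv = 4.125 × 0.625 = 2.578 in².
A_nv = (4.125 − 1.5·0.875) × 0.625 = 1.758 in².
A_nt = (1.25 − 0.5·0.875) × 0.625 = 0.5078 in².
0.6 F_u A_nv = 73.83 kips; 0.6 F_y A_gv = 77.34 kips → shear rupture governs the shear term.
R_n = 73.83 + 1.0 × 70 × 0.5078 = 109.4 kips.
Design strength φR_n = 0.75 × 109.4 = 82 kips.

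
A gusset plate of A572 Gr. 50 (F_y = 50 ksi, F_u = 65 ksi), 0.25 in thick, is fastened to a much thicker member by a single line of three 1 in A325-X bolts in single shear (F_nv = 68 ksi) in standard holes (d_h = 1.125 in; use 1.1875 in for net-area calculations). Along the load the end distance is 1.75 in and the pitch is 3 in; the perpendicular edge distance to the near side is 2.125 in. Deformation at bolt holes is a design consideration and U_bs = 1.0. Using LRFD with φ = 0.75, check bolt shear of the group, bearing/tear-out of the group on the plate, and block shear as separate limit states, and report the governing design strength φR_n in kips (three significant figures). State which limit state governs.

53.6 kips (block shear governs)

Bolt shear: A_b = π·1²/4 = 0.7854 in²; R_n = 68 × 0.7854 × 3 × 1 = 160.2 kips → 0.75 × 160.2 = 120 kips.
Bearing: edge l_c = 1.188, r_n = 23.16 kips; interior l_c = 1.875, r_n = 36.56 kips; R_n = 23.16 + 2·36.56 = 96.28 kips → 72.2 kips.
Block shear: A_gv = 1.938, A_nv = 1.195, A_nt = 0.3828 in²; R_n = min(0.6F_uA_nv, 0.6F_yA_gv) + U_bs·F_u·A_nt = 71.5 kips → 53.6 kips.
Block shear governs: 53.6 kips.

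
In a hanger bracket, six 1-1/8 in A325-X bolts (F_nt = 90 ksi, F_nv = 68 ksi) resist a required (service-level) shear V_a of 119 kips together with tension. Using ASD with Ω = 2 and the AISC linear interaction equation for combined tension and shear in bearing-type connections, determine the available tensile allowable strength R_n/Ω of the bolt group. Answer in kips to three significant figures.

191 kips

A_b = π·1.125²/4 = 0.994 in²; f_rv = 119 / (6 × 0.994) = 19.95 ksi.
F'_nt = 1.3 F_nt − (Ω F_nt / F_nv) f_rv = 1.3·90 − (2·90/68)·19.95 = 64.18 ksi, capped at F_nt → F'_nt = 64.18 ksi.
R_n = F'_nt · A_b · n = 64.18 × 0.994 × 6 = 382.8 kips.
Allowable strength R_n/Ω = 382.8 / 2 = 191 kips.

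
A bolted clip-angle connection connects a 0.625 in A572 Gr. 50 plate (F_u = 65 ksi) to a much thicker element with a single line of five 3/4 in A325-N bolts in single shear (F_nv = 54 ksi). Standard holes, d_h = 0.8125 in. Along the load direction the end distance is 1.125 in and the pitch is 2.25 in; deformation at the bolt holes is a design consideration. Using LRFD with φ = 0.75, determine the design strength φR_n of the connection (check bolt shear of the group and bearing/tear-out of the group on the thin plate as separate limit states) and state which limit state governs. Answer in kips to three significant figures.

Bolt shear: A_b = π·0.75²/4 = 0.4418 in²; R_n = 54 × 0.4418 × 5 × 1 = 119.3 kips → 0.75 × 119.3 = 89.5 kips.
Bearing (1.2 l_c t F_u ≤ 2.4 d t F_u): upper limit = 2.4·0.75·0.625·65 = 73.12 kips.
  Edge l_c = 1.125 − 0.8125/2 = 0.7188 → r_n = 35.04 kips; interior l_c = 2.25 − 0.8125 = 1.438 → r_n = 70.08 kips.
  R_n,bearing = 1·35.04 + 4·70.08 = 315.4 kips → 0.75 × 315.4 = 237 kips.
Bolt shear governs: 89.5 kips.

89.5 kips (bolt shear governs)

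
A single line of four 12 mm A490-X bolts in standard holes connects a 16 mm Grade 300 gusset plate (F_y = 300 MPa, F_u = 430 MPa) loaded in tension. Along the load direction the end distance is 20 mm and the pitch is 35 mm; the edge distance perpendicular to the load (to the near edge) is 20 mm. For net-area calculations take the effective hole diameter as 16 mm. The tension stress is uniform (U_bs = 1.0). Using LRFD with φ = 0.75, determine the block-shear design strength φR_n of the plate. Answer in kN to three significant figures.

Shear plane L_v = 20 + 3·35 = 125 mm; A_gv = 125 × 16 = 2000 mm².
A_nv = (125 − 3.5·16) × 16 = 1104 mm².
A_nt = (20 − 0.5·16) × 16 = 192 mm².
0.6 F_u A_nv = 284.8 kN; 0.6 F_y A_gv = 360 kN → shear rupture governs the shear term.
R_n = 284.8 + 1.0 × 430 × 192 / 1000 = 367.4 kN.
Design strength φR_n = 0.75 × 367.4 = 276 kN.

276 kN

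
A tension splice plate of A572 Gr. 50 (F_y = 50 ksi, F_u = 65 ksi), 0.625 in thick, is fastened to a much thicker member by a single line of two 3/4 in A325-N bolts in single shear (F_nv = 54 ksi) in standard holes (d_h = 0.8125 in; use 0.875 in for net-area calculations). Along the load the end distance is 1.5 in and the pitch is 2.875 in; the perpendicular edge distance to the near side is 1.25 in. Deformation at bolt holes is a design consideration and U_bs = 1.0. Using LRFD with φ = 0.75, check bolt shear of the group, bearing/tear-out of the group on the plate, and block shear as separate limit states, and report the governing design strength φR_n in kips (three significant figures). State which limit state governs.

35.8 kips (bolt shear governs)

Bolt shear: A_b = π·0.75²/4 = 0.4418 in²; R_n = 54 × 0.4418 × 2 × 1 = 47.71 kips → 0.75 × 47.71 = 35.8 kips.
Bearing: edge l_c = 1.094, r_n = 53.32 kips; interior l_c = 2.062, r_n = 73.12 kips; R_n = 53.32 + 1·73.12 = 126.4 kips → 94.8 kips.
Block shear: A_gv = 2.734, A_nv = 1.914, A_nt = 0.5078 in²; R_n = min(0.6F_uA_nv, 0.6F_yA_gv) + U_bs·F_u·A_nt = 107.7 kips → 80.7 kips.
Bolt shear governs: 35.8 kips.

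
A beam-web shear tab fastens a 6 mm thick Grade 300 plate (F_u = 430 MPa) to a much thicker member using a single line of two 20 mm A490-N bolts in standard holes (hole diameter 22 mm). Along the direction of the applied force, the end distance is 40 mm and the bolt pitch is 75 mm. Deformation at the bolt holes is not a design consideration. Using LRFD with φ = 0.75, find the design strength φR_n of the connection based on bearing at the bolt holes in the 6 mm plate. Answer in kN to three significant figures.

200 kN

Per bolt r_n = 1.5 l_c t F_u ≤ 3.0 d t F_u; upper limit = 3.0 × 20 × 6 × 430 / 1000 = 154.8 kN.
Edge bolt: l_c = 40 − 22/2 = 29 mm → 1.5 × 29 × 6 × 430 / 1000 = 112.2 → r_n = 112.2 kN.
Interior bolts: l_c = 75 − 22 = 53 mm → 1.5 × 53 × 6 × 430 / 1000 = 205.1 → r_n = 154.8 kN.
R_n = 1 × 112.2 + 1 × 154.8 = 267 kN.
Design strength φR_n = 0.75 × 267 = 200 kN.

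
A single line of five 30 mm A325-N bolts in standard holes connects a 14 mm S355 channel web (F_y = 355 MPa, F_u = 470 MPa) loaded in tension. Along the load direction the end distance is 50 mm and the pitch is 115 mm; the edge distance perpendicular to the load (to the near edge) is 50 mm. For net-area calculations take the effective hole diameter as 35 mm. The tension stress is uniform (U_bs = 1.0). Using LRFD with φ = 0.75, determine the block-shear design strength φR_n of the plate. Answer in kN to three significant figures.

Shear plane L_v = 50 + 4·115 = 510 mm; A_gv = 510 × 14 = 7140 mm².
A_nv = (510 − 4.5·35) × 14 = 4935 mm².
A_nt = (50 − 0.5·35) × 14 = 455 mm².
0.6 F_u A_nv = 1392 kN; 0.6 F_y A_gv = 1521 kN → shear rupture governs the shear term.
R_n = 1392 + 1.0 × 470 × 455 / 1000 = 1606 kN.
Design strength φR_n = 0.75 × 1606 = 1200 kN.

1200 kN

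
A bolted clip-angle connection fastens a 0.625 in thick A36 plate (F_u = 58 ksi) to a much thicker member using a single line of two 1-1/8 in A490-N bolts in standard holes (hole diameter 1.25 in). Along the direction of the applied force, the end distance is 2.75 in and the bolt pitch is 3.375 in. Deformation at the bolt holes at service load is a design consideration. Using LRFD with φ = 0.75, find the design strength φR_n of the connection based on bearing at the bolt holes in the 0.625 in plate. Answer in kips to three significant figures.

139 kips

Per bolt r_n = 1.2 l_c t F_u ≤ 2.4 d t F_u; upper limit = 2.4 × 1.125 × 0.625 × 58 = 97.87 kips.
Edge bolt: l_c = 2.75 − 1.25/2 = 2.125 in → 1.2 × 2.125 × 0.625 × 58 = 92.44 → r_n = 92.44 kips.
Interior bolts: l_c = 3.375 − 1.25 = 2.125 in → 1.2 × 2.125 × 0.625 × 58 = 92.44 → r_n = 92.44 kips.
R_n = 1 × 92.44 + 1 × 92.44 = 184.9 kips.
Design strength φR_n = 0.75 × 184.9 = 139 kips.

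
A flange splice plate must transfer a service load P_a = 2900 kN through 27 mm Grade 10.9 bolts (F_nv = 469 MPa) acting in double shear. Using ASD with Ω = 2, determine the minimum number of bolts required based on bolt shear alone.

A_b = π·27²/4 = 572.6 mm².
Per-bolt allowable strength R_n/Ω = 469 × 572.6 × 2 / 1000 / 2 = 268.5 kN.
n ≥ 2900 / 268.5 = 10.8 → use 11 bolts.

11 bolts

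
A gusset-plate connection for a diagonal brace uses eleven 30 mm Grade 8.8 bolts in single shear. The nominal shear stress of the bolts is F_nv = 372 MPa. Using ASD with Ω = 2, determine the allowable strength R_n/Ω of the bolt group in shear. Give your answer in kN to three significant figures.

A_b = π × 30² / 4 = 706.9 mm².
R_n = F_nv · A_b · n · n_s = 372 × 706.9 × 11 × 1 / 1000 = 2892 kN.
Allowable strength R_n/Ω = 2892 / 2 = 1450 kN.

1450 kN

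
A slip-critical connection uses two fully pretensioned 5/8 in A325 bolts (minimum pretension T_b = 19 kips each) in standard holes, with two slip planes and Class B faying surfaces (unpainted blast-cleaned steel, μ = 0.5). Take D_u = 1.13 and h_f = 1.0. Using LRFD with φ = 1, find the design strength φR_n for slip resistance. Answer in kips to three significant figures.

42.9 kips

R_n = μ · D_u · h_f · T_b · n_s · n_b = 0.5 × 1.13 × 1.0 × 19 × 2 × 2 = 42.94 kips.
Design strength φR_n = 1 × 42.94 = 42.9 kips.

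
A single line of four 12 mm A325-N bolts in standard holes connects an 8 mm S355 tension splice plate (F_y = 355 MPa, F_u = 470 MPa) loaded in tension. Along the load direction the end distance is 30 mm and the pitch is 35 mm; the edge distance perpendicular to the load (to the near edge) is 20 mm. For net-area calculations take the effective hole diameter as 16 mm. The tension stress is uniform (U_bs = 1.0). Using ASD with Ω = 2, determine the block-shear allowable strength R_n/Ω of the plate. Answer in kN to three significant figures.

112 kN

Shear plane L_v = 30 + 3·35 = 135 mm; A_gv = 135 × 8 = 1080 mm².
A_nv = (135 − 3.5·16) × 8 = 632 mm².
A_nt = (20 − 0.5·16) × 8 = 96 mm².
0.6 F_u A_nv = 178.2 kN; 0.6 F_y A_gv = 230 kN → shear rupture governs the shear term.
R_n = 178.2 + 1.0 × 470 × 96 / 1000 = 223.3 kN.
Allowable strength R_n/Ω = 223.3 / 2 = 112 kN.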